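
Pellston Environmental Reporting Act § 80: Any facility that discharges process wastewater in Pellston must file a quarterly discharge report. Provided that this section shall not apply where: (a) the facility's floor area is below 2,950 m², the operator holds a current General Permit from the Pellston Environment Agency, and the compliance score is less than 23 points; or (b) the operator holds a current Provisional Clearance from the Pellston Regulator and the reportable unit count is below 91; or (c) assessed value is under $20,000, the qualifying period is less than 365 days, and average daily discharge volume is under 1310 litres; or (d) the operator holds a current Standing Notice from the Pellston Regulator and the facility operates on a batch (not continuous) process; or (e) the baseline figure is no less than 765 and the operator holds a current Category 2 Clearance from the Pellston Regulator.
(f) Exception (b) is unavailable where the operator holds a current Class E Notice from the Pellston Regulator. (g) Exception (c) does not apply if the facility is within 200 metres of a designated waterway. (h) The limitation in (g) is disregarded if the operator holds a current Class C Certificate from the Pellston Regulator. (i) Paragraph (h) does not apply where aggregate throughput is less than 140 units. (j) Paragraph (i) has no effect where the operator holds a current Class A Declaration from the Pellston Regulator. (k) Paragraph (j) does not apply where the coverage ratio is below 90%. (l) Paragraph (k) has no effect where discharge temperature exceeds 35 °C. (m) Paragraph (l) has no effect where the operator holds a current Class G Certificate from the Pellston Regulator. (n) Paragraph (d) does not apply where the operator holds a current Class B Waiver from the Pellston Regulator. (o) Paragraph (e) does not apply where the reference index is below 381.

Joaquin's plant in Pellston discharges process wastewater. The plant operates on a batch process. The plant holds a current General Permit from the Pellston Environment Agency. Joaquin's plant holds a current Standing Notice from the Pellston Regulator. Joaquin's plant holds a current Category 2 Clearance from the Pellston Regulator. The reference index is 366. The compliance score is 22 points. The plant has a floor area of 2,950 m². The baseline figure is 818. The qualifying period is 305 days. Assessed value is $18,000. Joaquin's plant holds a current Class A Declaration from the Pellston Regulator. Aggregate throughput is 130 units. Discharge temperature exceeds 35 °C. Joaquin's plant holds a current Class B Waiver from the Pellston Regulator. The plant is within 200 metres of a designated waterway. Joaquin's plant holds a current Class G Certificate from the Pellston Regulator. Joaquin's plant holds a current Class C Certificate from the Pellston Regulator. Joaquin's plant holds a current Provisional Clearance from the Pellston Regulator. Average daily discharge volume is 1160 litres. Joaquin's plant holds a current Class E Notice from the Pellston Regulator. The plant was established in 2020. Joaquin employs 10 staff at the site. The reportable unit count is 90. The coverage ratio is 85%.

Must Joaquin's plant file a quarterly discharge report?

Exception (a) requires that the facility's floor area is below 2,950 m²; but the facility's floor area is 2,950 m², not below 2,950 m², so (a) is unavailable.
All of (b)'s requirements are met (a current Provisional Clearance is held; the reportable unit count is 90, below the 91 limit). However, paragraph (f) must be considered: (f) applies — a current Class E Notice is held. (b) is therefore removed.
Exception (c) is satisfied on its face — assessed value is $18,000, under the $20,000 limit; the qualifying period is 305 days, less than the 365 days limit; average daily discharge volume is 1160 litres, under the 1310 litres limit. But: (g) operates against (c): the plant is within 200 m of a designated waterway. (h) is triggered (a current Class C Certificate is held), but is displaced by (i): (i) operates against (h): aggregate throughput is 130 units, less than the 140 units limit. (j) would limit (i) — a current Class A Declaration is held — but (k) sets (j) aside: (k) applies — the coverage ratio is 85%, below the 90% limit. (l) would limit (k) — discharge temperature exceeds 35 °C — but (m) sets (l) aside: (m) operates — a current Class G Certificate is held. (c) is therefore removed.
Exception (d): a current Standing Notice is held; the facility operates on a batch process — every condition holds. Turning to paragraph (n): (n) operates against (d): a current Class B Waiver is held. Exception (d) does not apply.
Exception (e)'s conditions are all satisfied: the baseline figure is 818, meeting the 765 threshold; a current Category 2 Clearance is held. But applying paragraph (o): (o) operates against (e): the reference index is 366, below the 381 limit. So (e) is unavailable.
No exception displaces § 80.

Yes — Joaquin's plant must file a quarterly discharge report.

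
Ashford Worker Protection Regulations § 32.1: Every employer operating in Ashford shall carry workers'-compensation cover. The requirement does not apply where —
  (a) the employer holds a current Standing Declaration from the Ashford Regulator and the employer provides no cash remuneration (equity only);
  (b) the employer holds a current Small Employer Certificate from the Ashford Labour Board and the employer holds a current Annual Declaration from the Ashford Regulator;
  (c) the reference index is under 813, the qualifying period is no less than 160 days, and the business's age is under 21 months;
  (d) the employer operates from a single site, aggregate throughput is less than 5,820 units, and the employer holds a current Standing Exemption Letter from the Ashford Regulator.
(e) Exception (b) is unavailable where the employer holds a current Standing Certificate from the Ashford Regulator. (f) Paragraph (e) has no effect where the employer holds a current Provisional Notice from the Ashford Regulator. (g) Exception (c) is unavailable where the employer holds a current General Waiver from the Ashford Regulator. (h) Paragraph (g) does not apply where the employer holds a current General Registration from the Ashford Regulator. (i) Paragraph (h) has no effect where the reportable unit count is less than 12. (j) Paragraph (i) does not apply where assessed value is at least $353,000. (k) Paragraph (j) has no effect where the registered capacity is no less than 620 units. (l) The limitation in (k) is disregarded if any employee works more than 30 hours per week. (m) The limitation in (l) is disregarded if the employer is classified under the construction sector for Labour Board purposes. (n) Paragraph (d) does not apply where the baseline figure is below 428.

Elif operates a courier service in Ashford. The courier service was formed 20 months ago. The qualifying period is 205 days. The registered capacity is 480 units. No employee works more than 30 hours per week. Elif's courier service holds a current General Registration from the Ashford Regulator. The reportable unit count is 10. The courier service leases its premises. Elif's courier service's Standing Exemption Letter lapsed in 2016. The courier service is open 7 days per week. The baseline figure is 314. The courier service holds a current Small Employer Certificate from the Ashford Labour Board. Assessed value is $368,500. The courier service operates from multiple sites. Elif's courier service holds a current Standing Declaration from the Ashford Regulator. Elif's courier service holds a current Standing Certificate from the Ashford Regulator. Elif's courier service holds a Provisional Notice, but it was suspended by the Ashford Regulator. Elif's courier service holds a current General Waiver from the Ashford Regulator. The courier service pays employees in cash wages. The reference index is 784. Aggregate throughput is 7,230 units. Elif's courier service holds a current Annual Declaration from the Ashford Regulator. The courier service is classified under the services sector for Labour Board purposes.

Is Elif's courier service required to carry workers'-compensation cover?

Exception (a) requires that the employer provides no cash remuneration (equity only); but employees are paid cash wages, so (a) is unavailable.
Exception (b): a current Small Employer Certificate is held; a current Annual Declaration is held — every condition holds. But applying paragraphs (e)–(f): (e) applies — a current Standing Certificate is held. (f) is not triggered (no current Provisional Notice is held), so (e) stands. So (b) is unavailable.
Exception (c): the reference index is 784, under the 813 limit; the qualifying period is 205 days, meeting the 160 days threshold; the business's age is 20 months, under the 21 months limit — every condition holds. As to paragraphs (g)–(m): (g) applies (a current General Waiver is held), but is overridden by (h): (h) is triggered — a current General Registration is held. (i) is triggered (the reportable unit count is 10, less than the 12 limit), but is overridden by (j): (j) operates against (i): assessed value is $368,500, meeting the $353,000 threshold. (k) is inapplicable (the registered capacity is 480 units, short of 620 units), so (j) stands. (c) remains available.
Exception (d) does not apply: the employer operates from multiple sites.

No — exception (c) applies; Elif's courier service is not required to carry workers'-compensation cover.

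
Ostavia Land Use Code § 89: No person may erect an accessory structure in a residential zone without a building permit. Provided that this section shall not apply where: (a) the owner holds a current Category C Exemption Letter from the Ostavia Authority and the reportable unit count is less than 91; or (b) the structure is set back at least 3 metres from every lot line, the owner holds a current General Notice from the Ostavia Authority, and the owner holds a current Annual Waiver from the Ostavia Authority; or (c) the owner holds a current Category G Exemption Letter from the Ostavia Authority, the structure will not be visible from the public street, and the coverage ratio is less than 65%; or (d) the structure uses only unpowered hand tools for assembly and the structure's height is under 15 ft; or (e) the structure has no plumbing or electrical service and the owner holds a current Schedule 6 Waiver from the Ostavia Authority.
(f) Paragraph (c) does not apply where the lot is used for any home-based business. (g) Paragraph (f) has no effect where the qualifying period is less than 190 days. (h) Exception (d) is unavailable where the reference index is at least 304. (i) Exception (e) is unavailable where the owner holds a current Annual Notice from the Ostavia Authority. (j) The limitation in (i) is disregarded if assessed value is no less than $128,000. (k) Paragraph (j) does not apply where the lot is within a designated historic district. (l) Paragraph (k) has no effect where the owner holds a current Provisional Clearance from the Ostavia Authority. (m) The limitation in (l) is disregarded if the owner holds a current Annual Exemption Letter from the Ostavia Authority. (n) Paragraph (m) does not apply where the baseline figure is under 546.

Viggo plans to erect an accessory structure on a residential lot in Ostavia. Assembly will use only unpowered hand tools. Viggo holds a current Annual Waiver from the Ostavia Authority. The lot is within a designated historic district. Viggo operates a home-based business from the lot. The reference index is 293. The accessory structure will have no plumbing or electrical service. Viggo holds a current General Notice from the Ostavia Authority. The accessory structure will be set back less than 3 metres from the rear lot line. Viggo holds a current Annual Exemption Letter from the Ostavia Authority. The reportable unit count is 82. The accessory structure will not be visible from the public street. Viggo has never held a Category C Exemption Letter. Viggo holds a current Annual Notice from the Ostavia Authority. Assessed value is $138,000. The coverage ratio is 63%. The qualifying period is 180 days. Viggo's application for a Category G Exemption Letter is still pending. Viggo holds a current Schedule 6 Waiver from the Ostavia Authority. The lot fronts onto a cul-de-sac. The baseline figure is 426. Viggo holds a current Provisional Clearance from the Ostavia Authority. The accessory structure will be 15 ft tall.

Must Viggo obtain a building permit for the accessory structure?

No — exception (e) applies; Viggo does not need a building permit.

Exception (a) requires that the owner holds a current Category C Exemption Letter from the Ostavia Authority; but there is no Category C Exemption Letter in force, so (a) is unavailable.
Exception (b) requires that the structure is set back at least 3 metres from every lot line; but the rear setback is under 3 m, so (b) is unavailable.
Exception (c) does not apply: the Category G Exemption Letter is not current.
Exception (d) does not apply: the structure's height is 15 ft, not under 15 ft.
Exception (e)'s conditions are all satisfied: there is no plumbing or electrical service; a current Schedule 6 Waiver is held. Applying paragraphs (i)–(n): (i) is triggered (a current Annual Notice is held), but yields to (j): (j) is engaged — assessed value is $138,000, meeting the $128,000 threshold. (k) is engaged (the lot is in a historic district), but yields to (l): (l) applies — a current Provisional Clearance is held. (m) is triggered (a current Annual Exemption Letter is held), but is set aside by (n): (n) operates against (m): the baseline figure is 426, under the 546 limit. (e) remains available.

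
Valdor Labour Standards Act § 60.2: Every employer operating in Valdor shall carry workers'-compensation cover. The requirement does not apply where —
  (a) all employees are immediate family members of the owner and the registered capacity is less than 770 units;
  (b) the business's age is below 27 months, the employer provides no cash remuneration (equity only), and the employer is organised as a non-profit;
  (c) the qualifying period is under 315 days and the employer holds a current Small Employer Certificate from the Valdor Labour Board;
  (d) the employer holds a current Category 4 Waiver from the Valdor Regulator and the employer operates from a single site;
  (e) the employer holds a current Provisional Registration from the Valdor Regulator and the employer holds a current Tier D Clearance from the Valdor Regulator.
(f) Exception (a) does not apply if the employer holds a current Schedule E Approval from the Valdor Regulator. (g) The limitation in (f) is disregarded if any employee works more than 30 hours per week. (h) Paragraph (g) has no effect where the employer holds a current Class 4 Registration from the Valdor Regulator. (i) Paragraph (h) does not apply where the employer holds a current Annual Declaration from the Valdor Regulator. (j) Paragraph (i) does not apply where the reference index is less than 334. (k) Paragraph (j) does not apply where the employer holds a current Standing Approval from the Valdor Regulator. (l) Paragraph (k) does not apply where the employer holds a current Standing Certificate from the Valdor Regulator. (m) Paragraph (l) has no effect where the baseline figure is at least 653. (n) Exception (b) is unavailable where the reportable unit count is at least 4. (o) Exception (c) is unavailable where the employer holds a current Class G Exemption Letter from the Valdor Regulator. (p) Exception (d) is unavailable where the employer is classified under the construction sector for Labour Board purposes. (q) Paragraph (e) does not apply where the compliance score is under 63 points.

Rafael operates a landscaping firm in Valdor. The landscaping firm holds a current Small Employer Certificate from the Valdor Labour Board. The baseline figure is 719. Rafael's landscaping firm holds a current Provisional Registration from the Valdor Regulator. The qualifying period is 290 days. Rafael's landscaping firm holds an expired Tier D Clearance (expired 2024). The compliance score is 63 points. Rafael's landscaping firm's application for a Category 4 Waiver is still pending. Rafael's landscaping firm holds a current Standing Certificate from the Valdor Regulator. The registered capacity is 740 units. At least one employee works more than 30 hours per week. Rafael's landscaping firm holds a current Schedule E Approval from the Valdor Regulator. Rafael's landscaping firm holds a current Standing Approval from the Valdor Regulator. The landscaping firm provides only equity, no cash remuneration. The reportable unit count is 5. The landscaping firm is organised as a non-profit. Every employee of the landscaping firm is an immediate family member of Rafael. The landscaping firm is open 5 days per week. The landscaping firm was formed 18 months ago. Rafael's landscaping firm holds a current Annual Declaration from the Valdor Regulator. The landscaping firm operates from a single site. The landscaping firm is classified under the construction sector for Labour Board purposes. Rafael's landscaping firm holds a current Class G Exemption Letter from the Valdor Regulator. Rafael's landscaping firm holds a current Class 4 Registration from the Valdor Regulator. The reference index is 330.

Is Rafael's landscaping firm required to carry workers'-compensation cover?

No — exception (a) applies; Rafael's landscaping firm is not required to carry workers'-compensation cover.

Exception (a) is satisfied on its face — every employee is an immediate family member; the registered capacity is 740 units, less than the 770 units limit. As to paragraphs (f)–(m): (f) applies (a current Schedule E Approval is held), but is itself disapplied by (g): (g) operates against (f): at least one employee exceeds 30 hours/week. (h) would limit (g) — a current Class 4 Registration is held — but (i) sets (h) aside: (i) operates — a current Annual Declaration is held. (j) would limit (i) — the reference index is 330, less than the 334 limit — but (k) sets (j) aside: (k) operates against (j): a current Standing Approval is held. (l) would limit (k) — a current Standing Certificate is held — but (m) sets (l) aside: (m) applies — the baseline figure is 719, meeting the 653 threshold. So (a) applies.
Exception (b) is satisfied on its face — the business's age is 18 months, below the 27 months limit; remuneration is equity-only; the employer is a non-profit. Turning to paragraph (n): (n) is triggered — the reportable unit count is 5, meeting the 4 threshold. So (b) is unavailable.
Exception (c): the qualifying period is 290 days, under the 315 days limit; a current Small Employer Certificate is held — every condition holds. But applying paragraph (o): (o) applies — a current Class G Exemption Letter is held. Exception (c) does not apply.
Exception (d) requires that the employer holds a current Category 4 Waiver from the Valdor Regulator; but there is no Category 4 Waiver in force, so (d) is unavailable.
Exception (e) fails — the Tier D Clearance is not current.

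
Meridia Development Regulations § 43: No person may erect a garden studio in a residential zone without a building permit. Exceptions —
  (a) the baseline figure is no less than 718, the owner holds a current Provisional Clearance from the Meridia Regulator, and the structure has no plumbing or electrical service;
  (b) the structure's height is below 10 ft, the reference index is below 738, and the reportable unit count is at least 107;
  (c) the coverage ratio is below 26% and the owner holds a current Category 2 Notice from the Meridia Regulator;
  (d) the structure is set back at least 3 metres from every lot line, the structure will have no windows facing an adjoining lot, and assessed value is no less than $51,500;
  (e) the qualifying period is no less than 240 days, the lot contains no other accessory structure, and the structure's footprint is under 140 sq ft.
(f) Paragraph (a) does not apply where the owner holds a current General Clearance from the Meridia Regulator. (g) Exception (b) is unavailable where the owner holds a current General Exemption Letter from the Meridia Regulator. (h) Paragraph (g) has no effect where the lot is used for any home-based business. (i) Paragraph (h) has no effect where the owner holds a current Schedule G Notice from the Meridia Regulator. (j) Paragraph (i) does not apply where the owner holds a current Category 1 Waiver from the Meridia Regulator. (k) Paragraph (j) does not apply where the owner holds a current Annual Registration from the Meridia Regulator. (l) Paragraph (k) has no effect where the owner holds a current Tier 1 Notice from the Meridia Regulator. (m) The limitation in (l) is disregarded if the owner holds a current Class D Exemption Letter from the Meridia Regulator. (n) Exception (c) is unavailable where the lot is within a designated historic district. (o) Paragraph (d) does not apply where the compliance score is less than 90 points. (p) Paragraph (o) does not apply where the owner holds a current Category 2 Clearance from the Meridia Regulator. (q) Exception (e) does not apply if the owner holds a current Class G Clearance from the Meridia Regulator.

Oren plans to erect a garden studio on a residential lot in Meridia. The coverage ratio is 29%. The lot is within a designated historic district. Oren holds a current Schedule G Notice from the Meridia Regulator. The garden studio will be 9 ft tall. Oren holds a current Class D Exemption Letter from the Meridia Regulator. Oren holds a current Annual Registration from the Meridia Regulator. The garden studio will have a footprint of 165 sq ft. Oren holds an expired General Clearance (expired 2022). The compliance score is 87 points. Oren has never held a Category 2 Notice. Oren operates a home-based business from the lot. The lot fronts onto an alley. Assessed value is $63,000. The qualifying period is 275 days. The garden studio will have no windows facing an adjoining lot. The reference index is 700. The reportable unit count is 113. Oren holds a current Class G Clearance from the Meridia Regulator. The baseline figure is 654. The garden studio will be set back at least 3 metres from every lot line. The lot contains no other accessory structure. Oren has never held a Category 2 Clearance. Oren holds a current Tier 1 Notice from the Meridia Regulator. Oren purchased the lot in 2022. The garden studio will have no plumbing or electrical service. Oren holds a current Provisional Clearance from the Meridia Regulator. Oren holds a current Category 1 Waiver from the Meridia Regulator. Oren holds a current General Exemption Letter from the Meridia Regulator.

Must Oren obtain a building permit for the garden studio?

Exception (a) does not apply: the baseline figure is 654, short of 718.
All of (b)'s requirements are met (the structure's height is 9 ft, below the 10 ft limit; the reference index is 700, below the 738 limit; the reportable unit count is 113, meeting the 107 threshold). But applying paragraphs (g)–(m): (g) operates against (b): a current General Exemption Letter is held. (h) operates (a home-based business operates on the lot), but is itself disapplied by (i): (i) operates against (h): a current Schedule G Notice is held. (j) would limit (i) — a current Category 1 Waiver is held — but (k) sets (j) aside: (k) operates against (j): a current Annual Registration is held. (l) would limit (k) — a current Tier 1 Notice is held — but (m) sets (l) aside: (m) operates — a current Class D Exemption Letter is held. (b) is therefore removed.
Exception (c) requires that the coverage ratio is below 26%; but the coverage ratio is 29%, not below 26%, so (c) is unavailable.
Exception (d): the setback is at least 3 m on every side; no windows face an adjoining lot; assessed value is $63,000, meeting the $51,500 threshold — every condition holds. But applying paragraphs (o)–(p): (o) is engaged — the compliance score is 87 points, less than the 90 points limit. (p), which would lift (o), is inapplicable — there is no Category 2 Clearance in force. Exception (d) does not apply.
Exception (e) does not apply: the structure's footprint is 165 sq ft, not under 140 sq ft.
No exception applies. The general rule governs.

Yes — Oren must obtain a building permit.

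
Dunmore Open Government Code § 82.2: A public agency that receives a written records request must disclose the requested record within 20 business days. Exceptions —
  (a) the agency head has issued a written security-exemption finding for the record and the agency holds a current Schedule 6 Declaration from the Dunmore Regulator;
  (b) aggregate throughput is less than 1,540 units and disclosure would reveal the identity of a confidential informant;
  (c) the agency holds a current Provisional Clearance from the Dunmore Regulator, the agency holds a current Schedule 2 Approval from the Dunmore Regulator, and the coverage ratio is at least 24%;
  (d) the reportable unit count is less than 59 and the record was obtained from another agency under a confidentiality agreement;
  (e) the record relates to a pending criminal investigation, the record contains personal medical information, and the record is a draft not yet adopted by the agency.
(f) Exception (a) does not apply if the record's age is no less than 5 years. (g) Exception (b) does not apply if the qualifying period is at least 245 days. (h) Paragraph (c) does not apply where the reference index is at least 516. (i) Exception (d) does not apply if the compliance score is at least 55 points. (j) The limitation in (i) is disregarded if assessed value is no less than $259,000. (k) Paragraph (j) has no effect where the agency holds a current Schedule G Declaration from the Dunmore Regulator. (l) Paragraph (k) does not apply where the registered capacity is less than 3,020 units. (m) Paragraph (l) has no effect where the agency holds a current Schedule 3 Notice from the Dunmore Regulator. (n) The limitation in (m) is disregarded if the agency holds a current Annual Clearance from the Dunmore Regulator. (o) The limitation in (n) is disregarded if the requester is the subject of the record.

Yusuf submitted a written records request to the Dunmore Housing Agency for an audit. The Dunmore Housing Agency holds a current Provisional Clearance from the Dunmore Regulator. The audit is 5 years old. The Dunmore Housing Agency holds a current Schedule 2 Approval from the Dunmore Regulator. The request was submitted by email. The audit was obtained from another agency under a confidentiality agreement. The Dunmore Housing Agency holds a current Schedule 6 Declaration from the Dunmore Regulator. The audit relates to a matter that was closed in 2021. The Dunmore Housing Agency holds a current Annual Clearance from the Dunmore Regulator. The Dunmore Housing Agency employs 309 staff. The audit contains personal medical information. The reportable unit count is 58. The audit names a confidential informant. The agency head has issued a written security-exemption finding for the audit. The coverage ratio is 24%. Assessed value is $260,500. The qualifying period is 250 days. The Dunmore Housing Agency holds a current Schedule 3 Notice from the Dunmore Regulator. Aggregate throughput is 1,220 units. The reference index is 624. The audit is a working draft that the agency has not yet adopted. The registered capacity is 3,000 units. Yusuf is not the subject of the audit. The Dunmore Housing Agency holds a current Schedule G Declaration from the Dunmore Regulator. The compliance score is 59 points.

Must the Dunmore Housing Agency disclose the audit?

Exception (a): a written security-exemption finding has been issued; a current Schedule 6 Declaration is held — every condition holds. Turning to paragraph (f): (f) operates against (a): the record's age is 5 years, meeting the 5 years threshold. (a) is therefore removed.
Exception (b)'s conditions are all satisfied: aggregate throughput is 1,220 units, less than the 1,540 units limit; the audit names a confidential informant. Turning to paragraph (g): (g) operates — the qualifying period is 250 days, meeting the 245 days threshold. Exception (b) does not apply.
Exception (c) is satisfied on its face — a current Provisional Clearance is held; a current Schedule 2 Approval is held; the coverage ratio is 24%, meeting the 24% threshold. Turning to paragraph (h): (h) operates against (c): the reference index is 624, meeting the 516 threshold. (c) is therefore removed.
All of (d)'s requirements are met (the reportable unit count is 58, less than the 59 limit; the audit was obtained under a confidentiality agreement). Considering the limiting provisions: (i) operates (the compliance score is 59 points, meeting the 55 points threshold), but is set aside by (j): (j) is engaged — assessed value is $260,500, meeting the $259,000 threshold. (k) is engaged (a current Schedule G Declaration is held), but is overridden by (l): (l) operates — the registered capacity is 3,000 units, less than the 3,020 units limit. (m) is triggered (a current Schedule 3 Notice is held), but is set aside by (n): (n) is engaged — a current Annual Clearance is held. (o), which would lift (n), is inapplicable — Yusuf is not the subject of the audit. So (d) applies.
Exception (e) does not apply: the audit relates to a closed matter.

No — exception (d) applies; the Dunmore Housing Agency is not required to disclose the audit.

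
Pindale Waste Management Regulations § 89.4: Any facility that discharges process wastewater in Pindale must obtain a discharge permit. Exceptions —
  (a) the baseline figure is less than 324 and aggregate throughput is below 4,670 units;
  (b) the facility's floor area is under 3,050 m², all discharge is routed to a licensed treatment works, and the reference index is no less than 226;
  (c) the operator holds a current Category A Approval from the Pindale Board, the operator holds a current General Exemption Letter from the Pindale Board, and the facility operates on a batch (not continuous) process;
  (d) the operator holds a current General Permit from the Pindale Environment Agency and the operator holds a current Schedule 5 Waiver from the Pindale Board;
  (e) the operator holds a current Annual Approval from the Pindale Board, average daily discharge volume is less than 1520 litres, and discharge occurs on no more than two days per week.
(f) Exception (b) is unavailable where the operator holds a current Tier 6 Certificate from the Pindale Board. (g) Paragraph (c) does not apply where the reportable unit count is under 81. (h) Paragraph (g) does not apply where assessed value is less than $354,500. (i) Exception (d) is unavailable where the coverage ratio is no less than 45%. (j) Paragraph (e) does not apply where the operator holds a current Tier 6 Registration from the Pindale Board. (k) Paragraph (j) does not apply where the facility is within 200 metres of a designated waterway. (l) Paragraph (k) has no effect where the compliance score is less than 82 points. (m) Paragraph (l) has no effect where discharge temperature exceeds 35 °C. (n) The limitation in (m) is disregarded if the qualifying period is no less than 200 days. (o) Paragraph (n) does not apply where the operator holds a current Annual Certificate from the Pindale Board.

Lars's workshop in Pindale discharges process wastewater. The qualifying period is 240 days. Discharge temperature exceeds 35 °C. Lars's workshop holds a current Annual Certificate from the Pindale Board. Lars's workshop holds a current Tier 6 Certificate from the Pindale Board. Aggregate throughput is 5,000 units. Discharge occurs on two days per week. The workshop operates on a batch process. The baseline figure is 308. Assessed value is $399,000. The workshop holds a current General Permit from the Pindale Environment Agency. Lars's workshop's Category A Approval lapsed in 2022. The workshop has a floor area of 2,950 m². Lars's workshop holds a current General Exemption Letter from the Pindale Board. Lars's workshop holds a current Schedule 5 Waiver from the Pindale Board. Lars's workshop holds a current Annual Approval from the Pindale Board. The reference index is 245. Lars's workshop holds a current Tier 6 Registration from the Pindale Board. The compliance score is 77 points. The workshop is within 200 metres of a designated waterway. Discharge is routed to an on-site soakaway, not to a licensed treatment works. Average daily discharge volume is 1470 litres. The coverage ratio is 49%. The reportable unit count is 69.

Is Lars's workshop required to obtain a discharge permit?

No — exception (e) applies; Lars's workshop is not required to obtain a discharge permit.

Exception (a) requires that aggregate throughput is below 4,670 units; but aggregate throughput is 5,000 units, not below 4,670 units, so (a) is unavailable.
Exception (b) requires that all discharge is routed to a licensed treatment works; but discharge is not routed to a licensed treatment works, so (b) is unavailable.
Exception (c) requires that the operator holds a current Category A Approval from the Pindale Board; but the Category A Approval is not current, so (c) is unavailable.
Exception (d) is satisfied on its face — a current General Permit is held; a current Schedule 5 Waiver is held. But: (i) is engaged — the coverage ratio is 49%, meeting the 45% threshold. So (d) is unavailable.
Exception (e): a current Annual Approval is held; average daily discharge volume is 1470 litres, less than the 1520 litres limit; discharge occurs on no more than two days per week — every condition holds. As to paragraphs (j)–(o): (j) is triggered (a current Tier 6 Registration is held), but is set aside by (k): (k) operates against (j): the workshop is within 200 m of a designated waterway. (l) is triggered (the compliance score is 77 points, less than the 82 points limit), but is set aside by (m): (m) applies — discharge temperature exceeds 35 °C. (n) would limit (m) — the qualifying period is 240 days, meeting the 200 days threshold — but (o) sets (n) aside: (o) operates — a current Annual Certificate is held. (e) remains available.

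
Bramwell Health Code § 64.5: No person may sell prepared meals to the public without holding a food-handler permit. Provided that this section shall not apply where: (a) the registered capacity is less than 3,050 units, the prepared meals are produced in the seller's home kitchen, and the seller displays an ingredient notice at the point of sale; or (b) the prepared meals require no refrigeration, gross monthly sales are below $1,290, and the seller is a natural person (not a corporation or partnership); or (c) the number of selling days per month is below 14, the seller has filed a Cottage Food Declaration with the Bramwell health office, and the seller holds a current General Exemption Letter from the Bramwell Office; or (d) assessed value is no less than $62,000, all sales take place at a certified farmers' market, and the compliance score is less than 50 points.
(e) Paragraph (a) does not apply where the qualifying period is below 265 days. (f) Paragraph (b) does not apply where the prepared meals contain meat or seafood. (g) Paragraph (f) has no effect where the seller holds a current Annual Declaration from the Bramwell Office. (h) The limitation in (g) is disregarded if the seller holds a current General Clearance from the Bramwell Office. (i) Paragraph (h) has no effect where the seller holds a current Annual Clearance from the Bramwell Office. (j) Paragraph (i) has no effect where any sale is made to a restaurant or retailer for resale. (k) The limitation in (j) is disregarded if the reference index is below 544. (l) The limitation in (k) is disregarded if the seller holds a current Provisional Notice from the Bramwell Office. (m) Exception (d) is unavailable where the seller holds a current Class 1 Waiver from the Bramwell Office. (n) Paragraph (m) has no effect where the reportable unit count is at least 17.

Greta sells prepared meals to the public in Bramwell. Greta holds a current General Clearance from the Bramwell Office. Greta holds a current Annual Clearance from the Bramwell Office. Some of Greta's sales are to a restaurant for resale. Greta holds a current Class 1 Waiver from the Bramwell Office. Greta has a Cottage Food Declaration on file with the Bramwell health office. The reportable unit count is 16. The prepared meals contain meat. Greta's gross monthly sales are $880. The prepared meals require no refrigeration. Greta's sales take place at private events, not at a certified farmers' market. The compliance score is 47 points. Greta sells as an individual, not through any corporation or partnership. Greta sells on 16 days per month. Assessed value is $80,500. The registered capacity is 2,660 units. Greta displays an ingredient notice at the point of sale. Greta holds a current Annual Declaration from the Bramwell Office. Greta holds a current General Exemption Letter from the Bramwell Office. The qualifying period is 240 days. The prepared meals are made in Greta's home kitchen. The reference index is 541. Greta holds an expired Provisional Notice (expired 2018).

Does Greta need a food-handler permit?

No — exception (b) applies; Greta is not required to hold a food-handler permit.

All of (a)'s requirements are met (the registered capacity is 2,660 units, less than the 3,050 units limit; the prepared meals are home-kitchen produced; an ingredient notice is displayed). However, paragraph (e) must be considered: (e) applies — the qualifying period is 240 days, below the 265 days limit. (a) is therefore removed.
All of (b)'s requirements are met (the prepared meals are shelf-stable; gross monthly sales are $880, below the $1,290 limit; the seller is a natural person). Under paragraphs (f)–(l): (f) would limit (b) — the prepared meals contain meat — but (g) sets (f) aside: (g) applies — a current Annual Declaration is held. (h) is engaged (a current General Clearance is held), but is set aside by (i): (i) operates against (h): a current Annual Clearance is held. (j) would limit (i) — some sales are to a restaurant for resale — but (k) sets (j) aside: (k) operates against (j): the reference index is 541, below the 544 limit. (l), which would lift (k), is not engaged — there is no Provisional Notice in force. (b) remains available.
Exception (c) does not apply: the number of selling days per month is 16, not below 14.
Exception (d) does not apply: sales are at private events, not a certified farmers' market.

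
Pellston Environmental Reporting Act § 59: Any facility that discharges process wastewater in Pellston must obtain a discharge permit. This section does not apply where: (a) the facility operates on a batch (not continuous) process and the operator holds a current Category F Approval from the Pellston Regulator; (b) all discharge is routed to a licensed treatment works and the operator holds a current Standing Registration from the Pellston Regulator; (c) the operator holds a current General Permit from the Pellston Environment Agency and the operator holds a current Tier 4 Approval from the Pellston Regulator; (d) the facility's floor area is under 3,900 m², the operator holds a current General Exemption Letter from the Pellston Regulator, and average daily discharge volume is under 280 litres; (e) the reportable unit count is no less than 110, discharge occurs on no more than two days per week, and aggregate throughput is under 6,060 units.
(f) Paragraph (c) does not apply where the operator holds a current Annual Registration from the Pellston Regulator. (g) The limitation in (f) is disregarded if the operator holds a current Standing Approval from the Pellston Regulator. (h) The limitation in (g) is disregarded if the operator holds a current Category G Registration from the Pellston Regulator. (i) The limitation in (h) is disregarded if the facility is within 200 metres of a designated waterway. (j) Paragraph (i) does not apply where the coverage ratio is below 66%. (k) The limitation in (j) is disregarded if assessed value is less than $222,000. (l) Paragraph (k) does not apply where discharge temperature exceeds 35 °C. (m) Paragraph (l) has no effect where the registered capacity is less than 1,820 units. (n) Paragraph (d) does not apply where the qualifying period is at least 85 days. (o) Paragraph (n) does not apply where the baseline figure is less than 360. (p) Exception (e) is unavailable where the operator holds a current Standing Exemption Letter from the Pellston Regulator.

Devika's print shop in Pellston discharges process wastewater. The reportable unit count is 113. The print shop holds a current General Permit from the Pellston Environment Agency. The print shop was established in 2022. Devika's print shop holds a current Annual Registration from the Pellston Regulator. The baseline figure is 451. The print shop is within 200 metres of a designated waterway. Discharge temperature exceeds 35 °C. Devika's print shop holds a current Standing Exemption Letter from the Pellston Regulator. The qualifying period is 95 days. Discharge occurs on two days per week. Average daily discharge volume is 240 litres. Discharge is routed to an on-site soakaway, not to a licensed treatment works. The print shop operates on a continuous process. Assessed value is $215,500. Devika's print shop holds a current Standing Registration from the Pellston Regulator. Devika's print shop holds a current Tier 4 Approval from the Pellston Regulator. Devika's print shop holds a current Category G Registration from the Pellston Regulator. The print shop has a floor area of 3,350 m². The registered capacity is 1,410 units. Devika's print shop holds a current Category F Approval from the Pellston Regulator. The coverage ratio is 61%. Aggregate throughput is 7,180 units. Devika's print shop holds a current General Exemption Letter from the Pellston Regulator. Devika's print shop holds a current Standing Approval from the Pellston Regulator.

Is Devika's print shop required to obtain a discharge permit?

No — exception (c) applies; Devika's print shop is not required to obtain a discharge permit.

Exception (a) does not apply: the facility operates on a continuous process.
Exception (b) does not apply: discharge is not routed to a licensed treatment works.
Exception (c): a current General Permit is held; a current Tier 4 Approval is held — every condition holds. Considering the limiting provisions: (f) operates (a current Annual Registration is held), but is set aside by (g): (g) is triggered — a current Standing Approval is held. (h) would limit (g) — a current Category G Registration is held — but (i) sets (h) aside: (i) operates against (h): the print shop is within 200 m of a designated waterway. (j) would limit (i) — the coverage ratio is 61%, below the 66% limit — but (k) sets (j) aside: (k) operates against (j): assessed value is $215,500, less than the $222,000 limit. (l) applies (discharge temperature exceeds 35 °C), but is itself disapplied by (m): (m) applies — the registered capacity is 1,410 units, less than the 1,820 units limit. So (c) applies.
Exception (d) is satisfied on its face — the facility's floor area is 3,350 m², under the 3,900 m² limit; a current General Exemption Letter is held; average daily discharge volume is 240 litres, under the 280 litres limit. But applying paragraphs (n)–(o): (n) operates — the qualifying period is 95 days, meeting the 85 days threshold. (o), which would lift (n), is not triggered — the baseline figure is 451, not less than 360. Exception (d) does not apply.
Exception (e) does not apply: aggregate throughput is 7,180 units, not under 6,060 units.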